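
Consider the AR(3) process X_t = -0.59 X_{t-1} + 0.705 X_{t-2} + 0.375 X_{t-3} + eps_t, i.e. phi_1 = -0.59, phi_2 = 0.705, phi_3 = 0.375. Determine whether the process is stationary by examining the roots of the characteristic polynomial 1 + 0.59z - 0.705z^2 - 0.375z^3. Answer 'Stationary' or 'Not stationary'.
\text{Stationary}

The AR(p) characteristic polynomial is P(z) = 1 + 0.59z - 0.705z^2 - 0.375z^3.
Stationarity requires all roots to lie outside the unit circle, i.e. |z| > 1 for every root.
Degree 3: look for a simple real root z0 first, then factor out (1 - z/z0) and solve the remaining quadratic.
Testing z0 = -2: P(-2) = 1 + (0.59)(-2) + (-0.705)(-2)^2 + (-0.375)(-2)^3
  = 1 + (-1.18) + (-2.82) + (3) = 0.  So z_0 = -2 is a root, |z_0| = 2.
Divide out the factor (1 + 0.5 z) = (1 - z/z0) (since 1/z0 = -0.5):
  P(z) = (1 + 0.5 z)(1 + (0.09) z + (-0.75) z^2)
  [check: z-coef 0.09 - (-0.5) = 0.59; z^2-coef -0.75 - (-0.5)(0.09) = -0.705; z^3-coef -(-0.5)(-0.75) = -0.375.]
Remaining roots from the quadratic factor 1 + (0.09) z + (-0.75) z^2:
  Set 1 + (0.09) z + (-0.75) z^2 = 0, i.e. a z^2 + b z + c = 0 with a = -0.75, b = 0.09, c = 1.
  Discriminant D = b^2 - 4ac = (0.09)^2 - 4*(-0.75)*1 = 0.0081 - (-3) = 3.0081.
  D >= 0, so the roots are real: z = (-b +/- sqrt(D)) / (2a) = (-0.09 +/- 1.734387) / (-1.5).
    z_1 = (-0.09 + 1.734387) / (-1.5) = -1.0963,   |z_1| = 1.0963.
    z_2 = (-0.09 - 1.734387) / (-1.5) = 1.2163,   |z_2| = 1.2163.
Moduli of all roots: 2.0000, 1.0963, 1.2163.
All moduli strictly greater than 1? Yes.
Verdict: Stationary.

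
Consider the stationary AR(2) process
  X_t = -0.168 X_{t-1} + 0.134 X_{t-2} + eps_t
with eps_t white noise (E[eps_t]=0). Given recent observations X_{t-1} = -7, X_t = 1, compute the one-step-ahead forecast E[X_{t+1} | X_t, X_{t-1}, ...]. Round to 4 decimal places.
E[X_{t+1} \mid \mathcal F_t] = -1.1060

For an AR(p) model X_t = c + sum_i phi_i X_{t-i} + eps_t, the
one-step-ahead conditional mean is
  E[X_{t+1} | X_t, ...] = c + sum_i phi_i X_{t+1-i}.
Substitute known values:
  E[X_{t+1} | ...] = (-0.168) * (1) + (0.134) * (-7)
                   = -1.1060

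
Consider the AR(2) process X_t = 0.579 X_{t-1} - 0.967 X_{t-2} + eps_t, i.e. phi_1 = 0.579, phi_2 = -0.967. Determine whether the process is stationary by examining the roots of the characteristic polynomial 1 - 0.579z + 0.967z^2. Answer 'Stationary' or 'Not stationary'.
\text{Stationary}

The AR(p) characteristic polynomial is P(z) = 1 - 0.579z + 0.967z^2.
Stationarity requires all roots to lie outside the unit circle, i.e. |z| > 1 for every root.
Set 1 + (-0.579) z + (0.967) z^2 = 0, i.e. a z^2 + b z + c = 0 with a = 0.967, b = -0.579, c = 1.
Discriminant D = b^2 - 4ac = (-0.579)^2 - 4*(0.967)*1 = 0.335241 - (3.868) = -3.532759.
D < 0, so the roots are the complex-conjugate pair z = (-b +/- i sqrt(-D)) / (2a) = 0.2994 +/- 0.9719i.
For a conjugate pair |z|^2 = z * conj(z) = (product of roots) = c/a = 1/(0.967) = 1.034126, so |z| = sqrt(1.034126) = 1.0169 for both roots.
Moduli of all roots: 1.0169, 1.0169.
All moduli strictly greater than 1? Yes.
Verdict: Stationary.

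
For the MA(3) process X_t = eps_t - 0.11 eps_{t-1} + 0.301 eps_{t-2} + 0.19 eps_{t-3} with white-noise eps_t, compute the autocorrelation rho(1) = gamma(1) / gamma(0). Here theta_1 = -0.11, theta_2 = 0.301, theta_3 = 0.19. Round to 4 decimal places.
\rho(1) = -0.0754

For an MA(q) process with theta_0 = 1, the autocovariance is
  gamma(k) = sigma^2 * sum_{i=0..q-k} theta_i * theta_{i+k},
and rho(k) = gamma(k) / gamma(0). Sigma^2 cancels.
  numerator   = (1)*(-0.11) + (-0.11)*(0.301) + (0.301)*(0.19) = -0.08592.
  denominator = (1)^2 + (-0.11)^2 + (0.301)^2 + (0.19)^2 = 1.138801.
  rho(1) = -0.08592 / 1.138801 = -0.0754.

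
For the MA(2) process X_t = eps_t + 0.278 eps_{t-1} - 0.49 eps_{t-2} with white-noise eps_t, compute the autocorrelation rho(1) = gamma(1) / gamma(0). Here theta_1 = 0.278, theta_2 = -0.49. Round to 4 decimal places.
\rho(1) = 0.1076

For an MA(q) process with theta_0 = 1, the autocovariance is
  gamma(k) = sigma^2 * sum_{i=0..q-k} theta_i * theta_{i+k},
and rho(k) = gamma(k) / gamma(0). Sigma^2 cancels.
  numerator   = (1)*(0.278) + (0.278)*(-0.49) = 0.14178.
  denominator = (1)^2 + (0.278)^2 + (-0.49)^2 = 1.317384.
  rho(1) = 0.14178 / 1.317384 = 0.1076.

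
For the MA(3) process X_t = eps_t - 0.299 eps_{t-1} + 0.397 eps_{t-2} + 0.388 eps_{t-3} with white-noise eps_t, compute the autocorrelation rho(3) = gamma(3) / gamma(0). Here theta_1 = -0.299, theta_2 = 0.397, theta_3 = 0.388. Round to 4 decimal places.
\rho(3) = 0.2776

For an MA(q) process with theta_0 = 1, the autocovariance is
  gamma(k) = sigma^2 * sum_{i=0..q-k} theta_i * theta_{i+k},
and rho(k) = gamma(k) / gamma(0). Sigma^2 cancels.
  numerator   = (1)*(0.388) = 0.388.
  denominator = (1)^2 + (-0.299)^2 + (0.397)^2 + (0.388)^2 = 1.397554.
  rho(3) = 0.388 / 1.397554 = 0.2776.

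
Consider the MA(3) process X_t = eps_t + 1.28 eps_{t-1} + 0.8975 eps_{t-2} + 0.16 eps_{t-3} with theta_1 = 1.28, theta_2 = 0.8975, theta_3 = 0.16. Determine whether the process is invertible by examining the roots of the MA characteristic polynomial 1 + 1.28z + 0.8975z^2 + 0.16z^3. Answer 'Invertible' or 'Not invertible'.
\text{Invertible}

The MA(q) characteristic polynomial is P(z) = 1 + 1.28z + 0.8975z^2 + 0.16z^3.
Invertibility requires all roots to lie outside the unit circle, i.e. |z| > 1 for every root.
Degree 3: look for a simple real root z0 first, then factor out (1 - z/z0) and solve the remaining quadratic.
Testing z0 = -4: P(-4) = 1 + (1.28)(-4) + (0.8975)(-4)^2 + (0.16)(-4)^3
  = 1 + (-5.12) + (14.36) + (-10.24) = 0.  So z_0 = -4 is a root, |z_0| = 4.
Divide out the factor (1 + 0.25 z) = (1 - z/z0) (since 1/z0 = -0.25):
  P(z) = (1 + 0.25 z)(1 + (1.03) z + (0.64) z^2)
  [check: z-coef 1.03 - (-0.25) = 1.28; z^2-coef 0.64 - (-0.25)(1.03) = 0.8975; z^3-coef -(-0.25)(0.64) = 0.16.]
Remaining roots from the quadratic factor 1 + (1.03) z + (0.64) z^2:
  Set 1 + (1.03) z + (0.64) z^2 = 0, i.e. a z^2 + b z + c = 0 with a = 0.64, b = 1.03, c = 1.
  Discriminant D = b^2 - 4ac = (1.03)^2 - 4*(0.64)*1 = 1.0609 - (2.56) = -1.4991.
  D < 0, so the roots are the complex-conjugate pair z = (-b +/- i sqrt(-D)) / (2a) = -0.8047 +/- 0.9565i.
  For a conjugate pair |z|^2 = z * conj(z) = (product of roots) = c/a = 1/(0.64) = 1.5625, so |z| = sqrt(1.5625) = 1.25 for both roots.
Moduli of all roots: 4.0000, 1.2500, 1.2500.
All moduli strictly greater than 1? Yes.
Verdict: Invertible.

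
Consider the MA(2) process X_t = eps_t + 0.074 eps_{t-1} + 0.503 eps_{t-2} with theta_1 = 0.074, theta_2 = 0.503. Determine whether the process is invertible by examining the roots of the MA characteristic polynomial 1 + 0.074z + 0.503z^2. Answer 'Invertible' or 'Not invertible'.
\text{Invertible}

The MA(q) characteristic polynomial is P(z) = 1 + 0.074z + 0.503z^2.
Invertibility requires all roots to lie outside the unit circle, i.e. |z| > 1 for every root.
Set 1 + (0.074) z + (0.503) z^2 = 0, i.e. a z^2 + b z + c = 0 with a = 0.503, b = 0.074, c = 1.
Discriminant D = b^2 - 4ac = (0.074)^2 - 4*(0.503)*1 = 0.005476 - (2.012) = -2.006524.
D < 0, so the roots are the complex-conjugate pair z = (-b +/- i sqrt(-D)) / (2a) = -0.0736 +/- 1.4081i.
For a conjugate pair |z|^2 = z * conj(z) = (product of roots) = c/a = 1/(0.503) = 1.988072, so |z| = sqrt(1.988072) = 1.41 for both roots.
Moduli of all roots: 1.4100, 1.4100.
All moduli strictly greater than 1? Yes.
Verdict: Invertible.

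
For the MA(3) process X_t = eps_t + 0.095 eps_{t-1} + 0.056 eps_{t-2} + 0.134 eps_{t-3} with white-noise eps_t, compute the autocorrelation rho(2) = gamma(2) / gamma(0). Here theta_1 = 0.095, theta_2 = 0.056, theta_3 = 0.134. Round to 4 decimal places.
\rho(2) = 0.0667

For an MA(q) process with theta_0 = 1, the autocovariance is
  gamma(k) = sigma^2 * sum_{i=0..q-k} theta_i * theta_{i+k},
and rho(k) = gamma(k) / gamma(0). Sigma^2 cancels.
  numerator   = (1)*(0.056) + (0.095)*(0.134) = 0.06873.
  denominator = (1)^2 + (0.095)^2 + (0.056)^2 + (0.134)^2 = 1.030117.
  rho(2) = 0.06873 / 1.030117 = 0.0667.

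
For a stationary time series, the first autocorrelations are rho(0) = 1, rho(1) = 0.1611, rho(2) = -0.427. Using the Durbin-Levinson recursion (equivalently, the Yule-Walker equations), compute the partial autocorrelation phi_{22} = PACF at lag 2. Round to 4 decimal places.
\phi_{22} = -0.4650

The PACF at lag k is phi_{kk}, the last component of the solution
to the Yule-Walker system G_k phi = r_k where
  (G_k)_{ij} = rho(|i - j|), (r_k)_i = rho(i), i,j = 1..k.
Equivalently, Durbin-Levinson gives phi_{kk} iteratively:
  phi_{11} = rho(1)
  phi_{kk} = [rho(k) - sum_{j=1..k-1} phi_{k-1,j} rho(k-j)]
            / [1 - sum_{j=1..k-1} phi_{k-1,j} rho(j)],
  phi_{k,j} = phi_{k-1,j} - phi_{kk} phi_{k-1,k-j},  j = 1..k-1.
Step k = 1:
  phi_11 = rho(1) = 0.1611.
Step k = 2:
  phi_22 = [rho(2) - phi_11 rho(1)] / [1 - phi_11 rho(1)] = [-0.427 - (0.1611)(0.1611)] / [1 - (0.1611)(0.1611)]
         = -0.45295321 / 0.97404679 = -0.465.
Therefore phi_{22} = -0.4650.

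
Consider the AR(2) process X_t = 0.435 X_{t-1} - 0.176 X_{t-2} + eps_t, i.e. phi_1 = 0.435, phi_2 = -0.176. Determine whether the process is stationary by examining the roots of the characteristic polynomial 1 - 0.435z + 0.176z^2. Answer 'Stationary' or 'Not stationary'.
\text{Stationary}

The AR(p) characteristic polynomial is P(z) = 1 - 0.435z + 0.176z^2.
Stationarity requires all roots to lie outside the unit circle, i.e. |z| > 1 for every root.
Set 1 + (-0.435) z + (0.176) z^2 = 0, i.e. a z^2 + b z + c = 0 with a = 0.176, b = -0.435, c = 1.
Discriminant D = b^2 - 4ac = (-0.435)^2 - 4*(0.176)*1 = 0.189225 - (0.704) = -0.514775.
D < 0, so the roots are the complex-conjugate pair z = (-b +/- i sqrt(-D)) / (2a) = 1.2358 +/- 2.0383i.
For a conjugate pair |z|^2 = z * conj(z) = (product of roots) = c/a = 1/(0.176) = 5.681818, so |z| = sqrt(5.681818) = 2.3837 for both roots.
Moduli of all roots: 2.3837, 2.3837.
All moduli strictly greater than 1? Yes.
Verdict: Stationary.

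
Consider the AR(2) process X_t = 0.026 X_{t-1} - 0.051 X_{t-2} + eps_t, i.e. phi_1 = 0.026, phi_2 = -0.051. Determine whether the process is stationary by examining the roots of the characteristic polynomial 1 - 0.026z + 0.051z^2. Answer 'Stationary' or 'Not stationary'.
\text{Stationary}

The AR(p) characteristic polynomial is P(z) = 1 - 0.026z + 0.051z^2.
Stationarity requires all roots to lie outside the unit circle, i.e. |z| > 1 for every root.
Set 1 + (-0.026) z + (0.051) z^2 = 0, i.e. a z^2 + b z + c = 0 with a = 0.051, b = -0.026, c = 1.
Discriminant D = b^2 - 4ac = (-0.026)^2 - 4*(0.051)*1 = 0.000676 - (0.204) = -0.203324.
D < 0, so the roots are the complex-conjugate pair z = (-b +/- i sqrt(-D)) / (2a) = 0.2549 +/- 4.4207i.
For a conjugate pair |z|^2 = z * conj(z) = (product of roots) = c/a = 1/(0.051) = 19.607843, so |z| = sqrt(19.607843) = 4.4281 for both roots.
Moduli of all roots: 4.4281, 4.4281.
All moduli strictly greater than 1? Yes.
Verdict: Stationary.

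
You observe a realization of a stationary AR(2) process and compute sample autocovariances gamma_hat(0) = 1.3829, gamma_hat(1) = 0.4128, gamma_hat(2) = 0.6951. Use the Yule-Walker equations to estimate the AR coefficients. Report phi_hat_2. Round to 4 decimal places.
\hat\phi_{2} = 0.4540

The Yule-Walker equations for an AR(p) process read, in matrix form,
  Gamma_p phi = r_p,   with   (Gamma_p)_{ij} = gamma(|i - j|),
                       (r_p)_i = gamma(i),   i,j = 1..p.
Substitute the sample gammas (Toeplitz matrix and right-hand side of size 2):
  Gamma_p = [[1.3829, 0.4128], [0.4128, 1.3829]]
  r_p     = [0.4128, 0.6951]
Written out:
  1.3829 phi_1 + 0.4128 phi_2 = 0.4128
  0.4128 phi_1 + 1.3829 phi_2 = 0.6951
Solve by Cramer's rule:
  det = gamma(0)^2 - gamma(1)^2 = (1.3829)^2 - (0.4128)^2 = 1.91241241 - 0.17040384 = 1.74200857
  phi_hat_1 = [gamma(1) gamma(0) - gamma(1) gamma(2)] / det = [(0.4128)(1.3829) - (0.4128)(0.6951)] / 1.74200857 = 0.28392384 / 1.74200857 = 0.163
  phi_hat_2 = [gamma(0) gamma(2) - gamma(1)^2] / det = [(1.3829)(0.6951) - (0.4128)^2] / 1.74200857 = 0.79084995 / 1.74200857 = 0.454
So phi_hat = [0.1630, 0.4540].
Therefore phi_hat_2 = 0.4540.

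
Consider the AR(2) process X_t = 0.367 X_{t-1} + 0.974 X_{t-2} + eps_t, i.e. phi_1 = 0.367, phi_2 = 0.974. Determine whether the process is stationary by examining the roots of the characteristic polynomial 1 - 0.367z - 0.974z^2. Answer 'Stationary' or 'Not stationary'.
\text{Not stationary}

The AR(p) characteristic polynomial is P(z) = 1 - 0.367z - 0.974z^2.
Stationarity requires all roots to lie outside the unit circle, i.e. |z| > 1 for every root.
Set 1 + (-0.367) z + (-0.974) z^2 = 0, i.e. a z^2 + b z + c = 0 with a = -0.974, b = -0.367, c = 1.
Discriminant D = b^2 - 4ac = (-0.367)^2 - 4*(-0.974)*1 = 0.134689 - (-3.896) = 4.030689.
D >= 0, so the roots are real: z = (-b +/- sqrt(D)) / (2a) = (0.367 +/- 2.007658) / (-1.948).
  z_1 = (0.367 + 2.007658) / (-1.948) = -1.219,   |z_1| = 1.219.
  z_2 = (0.367 - 2.007658) / (-1.948) = 0.8422,   |z_2| = 0.8422.
Moduli of all roots: 1.2190, 0.8422.
All moduli strictly greater than 1? No.
Verdict: Not stationary.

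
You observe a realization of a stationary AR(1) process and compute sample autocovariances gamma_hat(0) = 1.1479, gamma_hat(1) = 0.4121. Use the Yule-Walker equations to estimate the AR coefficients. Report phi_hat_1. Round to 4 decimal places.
\hat\phi_{1} = 0.3590

The Yule-Walker equations for an AR(p) process read, in matrix form,
  Gamma_p phi = r_p,   with   (Gamma_p)_{ij} = gamma(|i - j|),
                       (r_p)_i = gamma(i),   i,j = 1..p.
Substitute the sample gammas (Toeplitz matrix and right-hand side of size 1):
  Gamma_p = [[1.1479]]
  r_p     = [0.4121]
With p = 1 this is the single equation gamma(0) phi_1 = gamma(1):
  phi_hat_1 = gamma(1) / gamma(0) = 0.4121 / 1.1479 = 0.3590.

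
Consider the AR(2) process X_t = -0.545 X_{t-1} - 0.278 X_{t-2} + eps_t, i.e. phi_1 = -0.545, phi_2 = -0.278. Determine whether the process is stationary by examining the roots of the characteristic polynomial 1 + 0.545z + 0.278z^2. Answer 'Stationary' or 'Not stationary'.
\text{Stationary}

The AR(p) characteristic polynomial is P(z) = 1 + 0.545z + 0.278z^2.
Stationarity requires all roots to lie outside the unit circle, i.e. |z| > 1 for every root.
Set 1 + (0.545) z + (0.278) z^2 = 0, i.e. a z^2 + b z + c = 0 with a = 0.278, b = 0.545, c = 1.
Discriminant D = b^2 - 4ac = (0.545)^2 - 4*(0.278)*1 = 0.297025 - (1.112) = -0.814975.
D < 0, so the roots are the complex-conjugate pair z = (-b +/- i sqrt(-D)) / (2a) = -0.9802 +/- 1.6237i.
For a conjugate pair |z|^2 = z * conj(z) = (product of roots) = c/a = 1/(0.278) = 3.597122, so |z| = sqrt(3.597122) = 1.8966 for both roots.
Moduli of all roots: 1.8966, 1.8966.
All moduli strictly greater than 1? Yes.
Verdict: Stationary.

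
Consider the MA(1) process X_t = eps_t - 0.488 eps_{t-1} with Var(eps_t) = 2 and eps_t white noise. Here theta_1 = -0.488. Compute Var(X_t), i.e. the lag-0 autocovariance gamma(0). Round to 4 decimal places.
\gamma(0) = 2.4763

For an MA(q) process X_t = eps_t + sum_i theta_i eps_{t-i} with
Var(eps_t) = sigma^2, the variance is
  gamma(0) = sigma^2 * (1 + sum_i theta_i^2).
  sum_i theta_i^2 = (-0.488)^2 = 0.238144.
  gamma(0) = 2 * (1 + 0.238144) = 2 * 1.238144 = 2.476288, which rounds to 2.4763.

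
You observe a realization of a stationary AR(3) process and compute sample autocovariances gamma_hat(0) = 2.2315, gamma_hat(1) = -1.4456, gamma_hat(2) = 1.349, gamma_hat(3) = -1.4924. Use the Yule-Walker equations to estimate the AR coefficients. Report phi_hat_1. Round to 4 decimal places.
\hat\phi_{1} = -0.3220

The Yule-Walker equations for an AR(p) process read, in matrix form,
  Gamma_p phi = r_p,   with   (Gamma_p)_{ij} = gamma(|i - j|),
                       (r_p)_i = gamma(i),   i,j = 1..p.
Substitute the sample gammas (Toeplitz matrix and right-hand side of size 3):
  Gamma_p = [[2.2315, -1.4456, 1.349], [-1.4456, 2.2315, -1.4456], [1.349, -1.4456, 2.2315]]
  r_p     = [-1.4456, 1.349, -1.4924]
Written out (R1..R3):
  (R1) 2.2315 phi_1 - 1.4456 phi_2 + 1.349 phi_3 = -1.4456
  (R2) -1.4456 phi_1 + 2.2315 phi_2 - 1.4456 phi_3 = 1.349
  (R3) 1.349 phi_1 - 1.4456 phi_2 + 2.2315 phi_3 = -1.4924
Gaussian elimination:
  R2 <- R2 - (-1.4456/2.2315) R1 = R2 - (-0.647815) R1:  1.295018 phi_2 - 0.571697 phi_3 = 0.412518
  R3 <- R3 - (1.349/2.2315) R1 = R3 - (0.604526) R1:  -0.571697 phi_2 + 1.415994 phi_3 = -0.618497
  R3 <- R3 - (-0.571697/1.295018) R2 = R3 - (-0.441459) R2:  1.163614 phi_3 = -0.436387
Back-substitution:
  phi_hat_3 = -0.436387 / 1.163614 = -0.375028
  phi_hat_2 = (0.412518 - (-0.571697)(-0.375028)) / 1.295018 = 0.152983
  phi_hat_1 = (-1.4456 - (-1.4456)(0.152983) - (1.349)(-0.375028)) / 2.2315 = -0.321997
So phi_hat = [-0.3220, 0.1530, -0.3750].
Therefore phi_hat_1 = -0.3220.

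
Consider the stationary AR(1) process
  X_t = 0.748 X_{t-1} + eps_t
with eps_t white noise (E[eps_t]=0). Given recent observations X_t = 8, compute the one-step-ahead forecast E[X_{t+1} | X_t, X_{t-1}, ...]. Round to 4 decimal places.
E[X_{t+1} \mid \mathcal F_t] = 5.9840

For an AR(p) model X_t = c + sum_i phi_i X_{t-i} + eps_t, the
one-step-ahead conditional mean is
  E[X_{t+1} | X_t, ...] = c + sum_i phi_i X_{t+1-i}.
Substitute known values:
  E[X_{t+1} | ...] = (0.748) * (8)
                   = 5.9840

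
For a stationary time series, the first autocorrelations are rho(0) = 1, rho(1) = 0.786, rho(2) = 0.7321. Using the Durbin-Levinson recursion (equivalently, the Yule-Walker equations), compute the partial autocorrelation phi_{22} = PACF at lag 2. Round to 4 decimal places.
\phi_{22} = 0.2991

The PACF at lag k is phi_{kk}, the last component of the solution
to the Yule-Walker system G_k phi = r_k where
  (G_k)_{ij} = rho(|i - j|), (r_k)_i = rho(i), i,j = 1..k.
Equivalently, Durbin-Levinson gives phi_{kk} iteratively:
  phi_{11} = rho(1)
  phi_{kk} = [rho(k) - sum_{j=1..k-1} phi_{k-1,j} rho(k-j)]
            / [1 - sum_{j=1..k-1} phi_{k-1,j} rho(j)],
  phi_{k,j} = phi_{k-1,j} - phi_{kk} phi_{k-1,k-j},  j = 1..k-1.
Step k = 1:
  phi_11 = rho(1) = 0.786.
Step k = 2:
  phi_22 = [rho(2) - phi_11 rho(1)] / [1 - phi_11 rho(1)] = [0.7321 - (0.786)(0.786)] / [1 - (0.786)(0.786)]
         = 0.114304 / 0.382204 = 0.2991.
Therefore phi_{22} = 0.2991.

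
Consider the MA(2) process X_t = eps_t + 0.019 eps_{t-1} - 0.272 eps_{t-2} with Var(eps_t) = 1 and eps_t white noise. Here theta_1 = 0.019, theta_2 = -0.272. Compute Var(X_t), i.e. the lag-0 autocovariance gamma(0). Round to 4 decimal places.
\gamma(0) = 1.0743

For an MA(q) process X_t = eps_t + sum_i theta_i eps_{t-i} with
Var(eps_t) = sigma^2, the variance is
  gamma(0) = sigma^2 * (1 + sum_i theta_i^2).
  sum_i theta_i^2 = (0.019)^2 + (-0.272)^2 = 0.000361 + 0.073984 = 0.074345.
  gamma(0) = 1 * (1 + 0.074345) = 1 * 1.074345 = 1.074345, which rounds to 1.0743.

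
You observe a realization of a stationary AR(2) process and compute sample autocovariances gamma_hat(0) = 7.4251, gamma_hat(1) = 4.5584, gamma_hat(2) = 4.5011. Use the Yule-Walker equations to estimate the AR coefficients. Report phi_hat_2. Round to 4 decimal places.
\hat\phi_{2} = 0.3680

The Yule-Walker equations for an AR(p) process read, in matrix form,
  Gamma_p phi = r_p,   with   (Gamma_p)_{ij} = gamma(|i - j|),
                       (r_p)_i = gamma(i),   i,j = 1..p.
Substitute the sample gammas (Toeplitz matrix and right-hand side of size 2):
  Gamma_p = [[7.4251, 4.5584], [4.5584, 7.4251]]
  r_p     = [4.5584, 4.5011]
Written out:
  7.4251 phi_1 + 4.5584 phi_2 = 4.5584
  4.5584 phi_1 + 7.4251 phi_2 = 4.5011
Solve by Cramer's rule:
  det = gamma(0)^2 - gamma(1)^2 = (7.4251)^2 - (4.5584)^2 = 55.13211001 - 20.77901056 = 34.35309945
  phi_hat_1 = [gamma(1) gamma(0) - gamma(1) gamma(2)] / det = [(4.5584)(7.4251) - (4.5584)(4.5011)] / 34.35309945 = 13.3287616 / 34.35309945 = 0.388
  phi_hat_2 = [gamma(0) gamma(2) - gamma(1)^2] / det = [(7.4251)(4.5011) - (4.5584)^2] / 34.35309945 = 12.64210705 / 34.35309945 = 0.368
So phi_hat = [0.3880, 0.3680].
Therefore phi_hat_2 = 0.3680.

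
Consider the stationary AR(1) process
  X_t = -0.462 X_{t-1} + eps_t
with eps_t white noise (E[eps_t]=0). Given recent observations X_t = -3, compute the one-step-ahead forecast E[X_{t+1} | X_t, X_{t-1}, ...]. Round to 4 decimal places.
E[X_{t+1} \mid \mathcal F_t] = 1.3860

For an AR(p) model X_t = c + sum_i phi_i X_{t-i} + eps_t, the
one-step-ahead conditional mean is
  E[X_{t+1} | X_t, ...] = c + sum_i phi_i X_{t+1-i}.
Substitute known values:
  E[X_{t+1} | ...] = (-0.462) * (-3)
                   = 1.3860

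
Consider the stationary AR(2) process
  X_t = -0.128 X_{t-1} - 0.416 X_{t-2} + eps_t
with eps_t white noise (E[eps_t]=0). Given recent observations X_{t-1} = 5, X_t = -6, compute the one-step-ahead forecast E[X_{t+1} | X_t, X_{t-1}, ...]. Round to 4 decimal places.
E[X_{t+1} \mid \mathcal F_t] = -1.3120

For an AR(p) model X_t = c + sum_i phi_i X_{t-i} + eps_t, the
one-step-ahead conditional mean is
  E[X_{t+1} | X_t, ...] = c + sum_i phi_i X_{t+1-i}.
Substitute known values:
  E[X_{t+1} | ...] = (-0.128) * (-6) + (-0.416) * (5)
                   = -1.3120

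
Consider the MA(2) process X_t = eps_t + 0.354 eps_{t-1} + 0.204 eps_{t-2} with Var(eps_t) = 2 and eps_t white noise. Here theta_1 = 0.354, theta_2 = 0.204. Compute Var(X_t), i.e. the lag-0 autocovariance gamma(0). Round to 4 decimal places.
\gamma(0) = 2.3339

For an MA(q) process X_t = eps_t + sum_i theta_i eps_{t-i} with
Var(eps_t) = sigma^2, the variance is
  gamma(0) = sigma^2 * (1 + sum_i theta_i^2).
  sum_i theta_i^2 = (0.354)^2 + (0.204)^2 = 0.125316 + 0.041616 = 0.166932.
  gamma(0) = 2 * (1 + 0.166932) = 2 * 1.166932 = 2.333864, which rounds to 2.3339.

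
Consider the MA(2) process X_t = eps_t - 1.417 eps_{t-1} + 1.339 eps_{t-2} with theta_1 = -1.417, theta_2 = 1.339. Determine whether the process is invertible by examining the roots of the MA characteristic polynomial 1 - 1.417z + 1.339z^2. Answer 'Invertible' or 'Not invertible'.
\text{Not invertible}

The MA(q) characteristic polynomial is P(z) = 1 - 1.417z + 1.339z^2.
Invertibility requires all roots to lie outside the unit circle, i.e. |z| > 1 for every root.
Set 1 + (-1.417) z + (1.339) z^2 = 0, i.e. a z^2 + b z + c = 0 with a = 1.339, b = -1.417, c = 1.
Discriminant D = b^2 - 4ac = (-1.417)^2 - 4*(1.339)*1 = 2.007889 - (5.356) = -3.348111.
D < 0, so the roots are the complex-conjugate pair z = (-b +/- i sqrt(-D)) / (2a) = 0.5291 +/- 0.6833i.
For a conjugate pair |z|^2 = z * conj(z) = (product of roots) = c/a = 1/(1.339) = 0.746826, so |z| = sqrt(0.746826) = 0.8642 for both roots.
Moduli of all roots: 0.8642, 0.8642.
All moduli strictly greater than 1? No.
Verdict: Not invertible.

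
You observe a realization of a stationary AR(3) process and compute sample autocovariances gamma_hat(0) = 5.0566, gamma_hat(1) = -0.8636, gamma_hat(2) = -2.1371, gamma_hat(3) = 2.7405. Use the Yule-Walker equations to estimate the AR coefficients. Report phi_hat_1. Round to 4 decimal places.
\hat\phi_{1} = -0.0320

The Yule-Walker equations for an AR(p) process read, in matrix form,
  Gamma_p phi = r_p,   with   (Gamma_p)_{ij} = gamma(|i - j|),
                       (r_p)_i = gamma(i),   i,j = 1..p.
Substitute the sample gammas (Toeplitz matrix and right-hand side of size 3):
  Gamma_p = [[5.0566, -0.8636, -2.1371], [-0.8636, 5.0566, -0.8636], [-2.1371, -0.8636, 5.0566]]
  r_p     = [-0.8636, -2.1371, 2.7405]
Written out (R1..R3):
  (R1) 5.0566 phi_1 - 0.8636 phi_2 - 2.1371 phi_3 = -0.8636
  (R2) -0.8636 phi_1 + 5.0566 phi_2 - 0.8636 phi_3 = -2.1371
  (R3) -2.1371 phi_1 - 0.8636 phi_2 + 5.0566 phi_3 = 2.7405
Gaussian elimination:
  R2 <- R2 - (-0.8636/5.0566) R1 = R2 - (-0.170787) R1:  4.909109 phi_2 - 1.228588 phi_3 = -2.284591
  R3 <- R3 - (-2.1371/5.0566) R1 = R3 - (-0.422636) R1:  -1.228588 phi_2 + 4.153385 phi_3 = 2.375512
  R3 <- R3 - (-1.228588/4.909109) R2 = R3 - (-0.250267) R2:  3.84591 phi_3 = 1.803754
Back-substitution:
  phi_hat_3 = 1.803754 / 3.84591 = 0.469006
  phi_hat_2 = (-2.284591 - (-1.228588)(0.469006)) / 4.909109 = -0.348001
  phi_hat_1 = (-0.8636 - (-0.8636)(-0.348001) - (-2.1371)(0.469006)) / 5.0566 = -0.032002
So phi_hat = [-0.0320, -0.3480, 0.4690].
Therefore phi_hat_1 = -0.0320.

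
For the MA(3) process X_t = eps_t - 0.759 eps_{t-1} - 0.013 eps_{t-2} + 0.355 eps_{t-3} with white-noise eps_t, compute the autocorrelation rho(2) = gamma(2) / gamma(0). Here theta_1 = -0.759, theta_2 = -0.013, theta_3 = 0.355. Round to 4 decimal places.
\rho(2) = -0.1659

For an MA(q) process with theta_0 = 1, the autocovariance is
  gamma(k) = sigma^2 * sum_{i=0..q-k} theta_i * theta_{i+k},
and rho(k) = gamma(k) / gamma(0). Sigma^2 cancels.
  numerator   = (1)*(-0.013) + (-0.759)*(0.355) = -0.282445.
  denominator = (1)^2 + (-0.759)^2 + (-0.013)^2 + (0.355)^2 = 1.702275.
  rho(2) = -0.282445 / 1.702275 = -0.1659.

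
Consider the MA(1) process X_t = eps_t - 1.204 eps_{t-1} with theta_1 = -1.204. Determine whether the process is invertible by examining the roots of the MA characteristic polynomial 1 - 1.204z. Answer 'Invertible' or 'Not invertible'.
\text{Not invertible}

The MA(q) characteristic polynomial is P(z) = 1 - 1.204z.
Invertibility requires all roots to lie outside the unit circle, i.e. |z| > 1 for every root.
This is linear in z: 1 + (-1.204) z = 0  =>  z = -1/(-1.204) = 0.830565,  |z| = 0.830565.
Moduli of all roots: 0.8306.
All moduli strictly greater than 1? No.
Verdict: Not invertible.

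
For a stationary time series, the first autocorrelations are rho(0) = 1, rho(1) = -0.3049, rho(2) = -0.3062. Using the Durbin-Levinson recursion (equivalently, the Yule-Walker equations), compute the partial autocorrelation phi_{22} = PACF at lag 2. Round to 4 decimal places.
\phi_{22} = -0.4401

The PACF at lag k is phi_{kk}, the last component of the solution
to the Yule-Walker system G_k phi = r_k where
  (G_k)_{ij} = rho(|i - j|), (r_k)_i = rho(i), i,j = 1..k.
Equivalently, Durbin-Levinson gives phi_{kk} iteratively:
  phi_{11} = rho(1)
  phi_{kk} = [rho(k) - sum_{j=1..k-1} phi_{k-1,j} rho(k-j)]
            / [1 - sum_{j=1..k-1} phi_{k-1,j} rho(j)],
  phi_{k,j} = phi_{k-1,j} - phi_{kk} phi_{k-1,k-j},  j = 1..k-1.
Step k = 1:
  phi_11 = rho(1) = -0.3049.
Step k = 2:
  phi_22 = [rho(2) - phi_11 rho(1)] / [1 - phi_11 rho(1)] = [-0.3062 - (-0.3049)(-0.3049)] / [1 - (-0.3049)(-0.3049)]
         = -0.39916401 / 0.90703599 = -0.4401.
Therefore phi_{22} = -0.4401.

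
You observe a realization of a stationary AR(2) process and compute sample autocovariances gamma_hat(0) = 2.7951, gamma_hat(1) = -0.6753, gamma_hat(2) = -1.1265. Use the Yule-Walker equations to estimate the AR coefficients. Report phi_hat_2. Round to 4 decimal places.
\hat\phi_{2} = -0.4900

The Yule-Walker equations for an AR(p) process read, in matrix form,
  Gamma_p phi = r_p,   with   (Gamma_p)_{ij} = gamma(|i - j|),
                       (r_p)_i = gamma(i),   i,j = 1..p.
Substitute the sample gammas (Toeplitz matrix and right-hand side of size 2):
  Gamma_p = [[2.7951, -0.6753], [-0.6753, 2.7951]]
  r_p     = [-0.6753, -1.1265]
Written out:
  2.7951 phi_1 - 0.6753 phi_2 = -0.6753
  -0.6753 phi_1 + 2.7951 phi_2 = -1.1265
Solve by Cramer's rule:
  det = gamma(0)^2 - gamma(1)^2 = (2.7951)^2 - (-0.6753)^2 = 7.81258401 - 0.45603009 = 7.35655392
  phi_hat_1 = [gamma(1) gamma(0) - gamma(1) gamma(2)] / det = [(-0.6753)(2.7951) - (-0.6753)(-1.1265)] / 7.35655392 = -2.64825648 / 7.35655392 = -0.36
  phi_hat_2 = [gamma(0) gamma(2) - gamma(1)^2] / det = [(2.7951)(-1.1265) - (-0.6753)^2] / 7.35655392 = -3.60471024 / 7.35655392 = -0.49
So phi_hat = [-0.3600, -0.4900].
Therefore phi_hat_2 = -0.4900.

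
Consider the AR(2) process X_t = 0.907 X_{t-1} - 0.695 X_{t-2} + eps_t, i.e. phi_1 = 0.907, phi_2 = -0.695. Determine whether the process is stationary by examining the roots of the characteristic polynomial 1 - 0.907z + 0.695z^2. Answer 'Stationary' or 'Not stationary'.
\text{Stationary}

The AR(p) characteristic polynomial is P(z) = 1 - 0.907z + 0.695z^2.
Stationarity requires all roots to lie outside the unit circle, i.e. |z| > 1 for every root.
Set 1 + (-0.907) z + (0.695) z^2 = 0, i.e. a z^2 + b z + c = 0 with a = 0.695, b = -0.907, c = 1.
Discriminant D = b^2 - 4ac = (-0.907)^2 - 4*(0.695)*1 = 0.822649 - (2.78) = -1.957351.
D < 0, so the roots are the complex-conjugate pair z = (-b +/- i sqrt(-D)) / (2a) = 0.6525 +/- 1.0065i.
For a conjugate pair |z|^2 = z * conj(z) = (product of roots) = c/a = 1/(0.695) = 1.438849, so |z| = sqrt(1.438849) = 1.1995 for both roots.
Moduli of all roots: 1.1995, 1.1995.
All moduli strictly greater than 1? Yes.
Verdict: Stationary.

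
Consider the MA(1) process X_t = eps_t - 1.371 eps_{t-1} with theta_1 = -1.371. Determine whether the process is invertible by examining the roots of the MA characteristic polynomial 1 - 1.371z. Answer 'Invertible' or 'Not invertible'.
\text{Not invertible}

The MA(q) characteristic polynomial is P(z) = 1 - 1.371z.
Invertibility requires all roots to lie outside the unit circle, i.e. |z| > 1 for every root.
This is linear in z: 1 + (-1.371) z = 0  =>  z = -1/(-1.371) = 0.729395,  |z| = 0.729395.
Moduli of all roots: 0.7294.
All moduli strictly greater than 1? No.
Verdict: Not invertible.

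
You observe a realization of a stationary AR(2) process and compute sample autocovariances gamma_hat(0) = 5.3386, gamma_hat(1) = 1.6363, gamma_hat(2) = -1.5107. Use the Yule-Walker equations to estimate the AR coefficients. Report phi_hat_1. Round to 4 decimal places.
\hat\phi_{1} = 0.4340

The Yule-Walker equations for an AR(p) process read, in matrix form,
  Gamma_p phi = r_p,   with   (Gamma_p)_{ij} = gamma(|i - j|),
                       (r_p)_i = gamma(i),   i,j = 1..p.
Substitute the sample gammas (Toeplitz matrix and right-hand side of size 2):
  Gamma_p = [[5.3386, 1.6363], [1.6363, 5.3386]]
  r_p     = [1.6363, -1.5107]
Written out:
  5.3386 phi_1 + 1.6363 phi_2 = 1.6363
  1.6363 phi_1 + 5.3386 phi_2 = -1.5107
Solve by Cramer's rule:
  det = gamma(0)^2 - gamma(1)^2 = (5.3386)^2 - (1.6363)^2 = 28.50064996 - 2.67747769 = 25.82317227
  phi_hat_1 = [gamma(1) gamma(0) - gamma(1) gamma(2)] / det = [(1.6363)(5.3386) - (1.6363)(-1.5107)] / 25.82317227 = 11.20750959 / 25.82317227 = 0.434
  phi_hat_2 = [gamma(0) gamma(2) - gamma(1)^2] / det = [(5.3386)(-1.5107) - (1.6363)^2] / 25.82317227 = -10.74250071 / 25.82317227 = -0.416
So phi_hat = [0.4340, -0.4160].
Therefore phi_hat_1 = 0.4340.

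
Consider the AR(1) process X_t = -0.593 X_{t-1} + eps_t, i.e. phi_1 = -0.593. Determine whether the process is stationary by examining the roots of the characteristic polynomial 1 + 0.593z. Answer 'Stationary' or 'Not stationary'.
\text{Stationary}

The AR(p) characteristic polynomial is P(z) = 1 + 0.593z.
Stationarity requires all roots to lie outside the unit circle, i.e. |z| > 1 for every root.
This is linear in z: 1 + (0.593) z = 0  =>  z = -1/(0.593) = -1.686341,  |z| = 1.686341.
Moduli of all roots: 1.6863.
All moduli strictly greater than 1? Yes.
Verdict: Stationary.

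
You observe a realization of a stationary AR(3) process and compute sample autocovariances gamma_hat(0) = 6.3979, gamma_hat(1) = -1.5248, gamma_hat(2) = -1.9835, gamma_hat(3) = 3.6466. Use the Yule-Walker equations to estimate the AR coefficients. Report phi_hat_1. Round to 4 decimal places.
\hat\phi_{1} = -0.1490

The Yule-Walker equations for an AR(p) process read, in matrix form,
  Gamma_p phi = r_p,   with   (Gamma_p)_{ij} = gamma(|i - j|),
                       (r_p)_i = gamma(i),   i,j = 1..p.
Substitute the sample gammas (Toeplitz matrix and right-hand side of size 3):
  Gamma_p = [[6.3979, -1.5248, -1.9835], [-1.5248, 6.3979, -1.5248], [-1.9835, -1.5248, 6.3979]]
  r_p     = [-1.5248, -1.9835, 3.6466]
Written out (R1..R3):
  (R1) 6.3979 phi_1 - 1.5248 phi_2 - 1.9835 phi_3 = -1.5248
  (R2) -1.5248 phi_1 + 6.3979 phi_2 - 1.5248 phi_3 = -1.9835
  (R3) -1.9835 phi_1 - 1.5248 phi_2 + 6.3979 phi_3 = 3.6466
Gaussian elimination:
  R2 <- R2 - (-1.5248/6.3979) R1 = R2 - (-0.238328) R1:  6.034497 phi_2 - 1.997524 phi_3 = -2.346903
  R3 <- R3 - (-1.9835/6.3979) R1 = R3 - (-0.310024) R1:  -1.997524 phi_2 + 5.782968 phi_3 = 3.173876
  R3 <- R3 - (-1.997524/6.034497) R2 = R3 - (-0.331017) R2:  5.121753 phi_3 = 2.39701
Back-substitution:
  phi_hat_3 = 2.39701 / 5.121753 = 0.468006
  phi_hat_2 = (-2.346903 - (-1.997524)(0.468006)) / 6.034497 = -0.233996
  phi_hat_1 = (-1.5248 - (-1.5248)(-0.233996) - (-1.9835)(0.468006)) / 6.3979 = -0.149003
So phi_hat = [-0.1490, -0.2340, 0.4680].
Therefore phi_hat_1 = -0.1490.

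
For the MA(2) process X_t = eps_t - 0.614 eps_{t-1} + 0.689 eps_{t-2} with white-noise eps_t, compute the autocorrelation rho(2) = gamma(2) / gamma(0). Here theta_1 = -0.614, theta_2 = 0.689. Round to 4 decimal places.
\rho(2) = 0.3721

For an MA(q) process with theta_0 = 1, the autocovariance is
  gamma(k) = sigma^2 * sum_{i=0..q-k} theta_i * theta_{i+k},
and rho(k) = gamma(k) / gamma(0). Sigma^2 cancels.
  numerator   = (1)*(0.689) = 0.689.
  denominator = (1)^2 + (-0.614)^2 + (0.689)^2 = 1.851717.
  rho(2) = 0.689 / 1.851717 = 0.3721.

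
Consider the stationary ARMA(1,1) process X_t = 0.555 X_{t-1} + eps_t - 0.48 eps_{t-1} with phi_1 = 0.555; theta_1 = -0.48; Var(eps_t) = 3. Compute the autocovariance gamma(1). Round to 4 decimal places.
\gamma(1) = 0.2385

Multiply the model equation by X_{t-k} and take expectations. With theta_0 = psi_0 = 1 and psi_j the MA(infinity) weights, this gives
  gamma(k) - sum_i phi_i gamma(k-i) = c_k,
  c_k = sigma^2 * sum_{j=k..q} theta_j psi_{j-k}   (c_k = 0 for k > q),
using gamma(-m) = gamma(m).
psi-weights needed (psi_j = theta_j + sum_i phi_i psi_{j-i}):
  psi_1 = theta_1 + phi_1 = -0.48 + (0.555) = 0.075
Right-hand sides:
  c_0 = sigma^2 (1 + theta_1 psi_1) = 3 * (1 + (-0.48)(0.075)) = 3 * 0.964 = 2.892
  c_1 = sigma^2 theta_1 = 3 * (-0.48) = -1.44
  c_2 = 0
Equations for k = 0 and k = 1 (AR order 1):
  gamma(0) = phi_1 gamma(1) + c_0
  gamma(1) = phi_1 gamma(0) + c_1
Substituting the second into the first: gamma(0) (1 - phi_1^2) = c_0 + phi_1 c_1, so
  gamma(0) = (c_0 + phi_1 c_1) / (1 - phi_1^2) = (2.892 + (0.555)(-1.44)) / (1 - (0.555)^2) = 2.0928 / 0.691975 = 3.024387.
  gamma(1) = phi_1 gamma(0) + c_1 = (0.555)(3.024387) + (-1.44) = 0.238535.
Therefore gamma(1) = 0.2385 (to 4 decimal places).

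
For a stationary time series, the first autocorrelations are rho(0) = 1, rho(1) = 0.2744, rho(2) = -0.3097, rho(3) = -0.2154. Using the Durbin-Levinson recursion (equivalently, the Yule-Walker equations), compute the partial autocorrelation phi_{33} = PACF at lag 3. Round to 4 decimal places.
\phi_{33} = 0.0251

The PACF at lag k is phi_{kk}, the last component of the solution
to the Yule-Walker system G_k phi = r_k where
  (G_k)_{ij} = rho(|i - j|), (r_k)_i = rho(i), i,j = 1..k.
Equivalently, Durbin-Levinson gives phi_{kk} iteratively:
  phi_{11} = rho(1)
  phi_{kk} = [rho(k) - sum_{j=1..k-1} phi_{k-1,j} rho(k-j)]
            / [1 - sum_{j=1..k-1} phi_{k-1,j} rho(j)],
  phi_{k,j} = phi_{k-1,j} - phi_{kk} phi_{k-1,k-j},  j = 1..k-1.
Step k = 1:
  phi_11 = rho(1) = 0.2744.
Step k = 2:
  phi_22 = [rho(2) - phi_11 rho(1)] / [1 - phi_11 rho(1)] = [-0.3097 - (0.2744)(0.2744)] / [1 - (0.2744)(0.2744)]
         = -0.38499536 / 0.92470464 = -0.416344.
  Update: phi_21 = phi_11 - phi_22 phi_11 = 0.2744 - (-0.416344)(0.2744) = 0.388645.
Step k = 3:
  phi_33 = [rho(3) - phi_21 rho(2) - phi_22 rho(1)] / [1 - phi_21 rho(1) - phi_22 rho(2)]
    numerator   = -0.2154 - (0.388645)(-0.3097) - (-0.416344)(0.2744) = 0.01920814
    denominator = 1 - (0.388645)(0.2744) - (-0.416344)(-0.3097) = 0.76441408
  phi_33 = 0.01920814 / 0.76441408 = 0.0251.
Therefore phi_{33} = 0.0251.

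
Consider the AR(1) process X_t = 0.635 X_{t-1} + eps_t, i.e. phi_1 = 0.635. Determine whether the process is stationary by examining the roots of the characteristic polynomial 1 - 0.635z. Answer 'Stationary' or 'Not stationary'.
\text{Stationary}

The AR(p) characteristic polynomial is P(z) = 1 - 0.635z.
Stationarity requires all roots to lie outside the unit circle, i.e. |z| > 1 for every root.
This is linear in z: 1 + (-0.635) z = 0  =>  z = -1/(-0.635) = 1.574803,  |z| = 1.574803.
Moduli of all roots: 1.5748.
All moduli strictly greater than 1? Yes.
Verdict: Stationary.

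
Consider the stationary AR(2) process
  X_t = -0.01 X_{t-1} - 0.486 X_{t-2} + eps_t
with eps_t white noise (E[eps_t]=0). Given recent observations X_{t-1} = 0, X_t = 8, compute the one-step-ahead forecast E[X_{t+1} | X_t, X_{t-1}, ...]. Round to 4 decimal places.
E[X_{t+1} \mid \mathcal F_t] = -0.0800

For an AR(p) model X_t = c + sum_i phi_i X_{t-i} + eps_t, the
one-step-ahead conditional mean is
  E[X_{t+1} | X_t, ...] = c + sum_i phi_i X_{t+1-i}.
Substitute known values:
  E[X_{t+1} | ...] = (-0.01) * (8) + (-0.486) * (0)
                   = -0.0800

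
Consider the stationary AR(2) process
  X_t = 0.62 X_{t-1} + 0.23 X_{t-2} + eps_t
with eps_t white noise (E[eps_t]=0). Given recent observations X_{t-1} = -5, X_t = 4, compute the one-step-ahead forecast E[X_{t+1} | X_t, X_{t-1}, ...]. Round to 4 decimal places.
E[X_{t+1} \mid \mathcal F_t] = 1.3300

For an AR(p) model X_t = c + sum_i phi_i X_{t-i} + eps_t, the
one-step-ahead conditional mean is
  E[X_{t+1} | X_t, ...] = c + sum_i phi_i X_{t+1-i}.
Substitute known values:
  E[X_{t+1} | ...] = (0.62) * (4) + (0.23) * (-5)
                   = 1.3300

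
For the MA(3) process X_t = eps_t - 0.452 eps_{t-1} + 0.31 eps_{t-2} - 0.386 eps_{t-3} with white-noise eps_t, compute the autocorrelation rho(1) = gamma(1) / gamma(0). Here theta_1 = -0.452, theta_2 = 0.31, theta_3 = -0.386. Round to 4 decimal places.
\rho(1) = -0.4911

For an MA(q) process with theta_0 = 1, the autocovariance is
  gamma(k) = sigma^2 * sum_{i=0..q-k} theta_i * theta_{i+k},
and rho(k) = gamma(k) / gamma(0). Sigma^2 cancels.
  numerator   = (1)*(-0.452) + (-0.452)*(0.31) + (0.31)*(-0.386) = -0.71178.
  denominator = (1)^2 + (-0.452)^2 + (0.31)^2 + (-0.386)^2 = 1.4494.
  rho(1) = -0.71178 / 1.4494 = -0.4911.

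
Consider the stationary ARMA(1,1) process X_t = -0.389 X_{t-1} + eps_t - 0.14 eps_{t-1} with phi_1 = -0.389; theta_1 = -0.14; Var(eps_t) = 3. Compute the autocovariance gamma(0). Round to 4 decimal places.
\gamma(0) = 3.9892

Multiply the model equation by X_{t-k} and take expectations. With theta_0 = psi_0 = 1 and psi_j the MA(infinity) weights, this gives
  gamma(k) - sum_i phi_i gamma(k-i) = c_k,
  c_k = sigma^2 * sum_{j=k..q} theta_j psi_{j-k}   (c_k = 0 for k > q),
using gamma(-m) = gamma(m).
psi-weights needed (psi_j = theta_j + sum_i phi_i psi_{j-i}):
  psi_1 = theta_1 + phi_1 = -0.14 + (-0.389) = -0.529
Right-hand sides:
  c_0 = sigma^2 (1 + theta_1 psi_1) = 3 * (1 + (-0.14)(-0.529)) = 3 * 1.07406 = 3.22218
  c_1 = sigma^2 theta_1 = 3 * (-0.14) = -0.42
  c_2 = 0
Equations for k = 0 and k = 1 (AR order 1):
  gamma(0) = phi_1 gamma(1) + c_0
  gamma(1) = phi_1 gamma(0) + c_1
Substituting the second into the first: gamma(0) (1 - phi_1^2) = c_0 + phi_1 c_1, so
  gamma(0) = (c_0 + phi_1 c_1) / (1 - phi_1^2) = (3.22218 + (-0.389)(-0.42)) / (1 - (-0.389)^2) = 3.38556 / 0.848679 = 3.989211.
Therefore gamma(0) = 3.9892 (to 4 decimal places).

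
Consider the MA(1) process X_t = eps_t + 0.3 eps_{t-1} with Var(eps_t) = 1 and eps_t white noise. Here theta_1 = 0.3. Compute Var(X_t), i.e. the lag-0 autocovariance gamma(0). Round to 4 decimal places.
\gamma(0) = 1.0900

For an MA(q) process X_t = eps_t + sum_i theta_i eps_{t-i} with
Var(eps_t) = sigma^2, the variance is
  gamma(0) = sigma^2 * (1 + sum_i theta_i^2).
  sum_i theta_i^2 = (0.3)^2 = 0.09.
  gamma(0) = 1 * (1 + 0.09) = 1 * 1.09 = 1.09, which rounds to 1.0900.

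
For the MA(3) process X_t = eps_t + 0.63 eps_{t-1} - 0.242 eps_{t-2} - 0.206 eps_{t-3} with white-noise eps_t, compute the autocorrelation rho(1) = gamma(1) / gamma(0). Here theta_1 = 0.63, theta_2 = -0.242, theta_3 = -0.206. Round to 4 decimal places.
\rho(1) = 0.3521

For an MA(q) process with theta_0 = 1, the autocovariance is
  gamma(k) = sigma^2 * sum_{i=0..q-k} theta_i * theta_{i+k},
and rho(k) = gamma(k) / gamma(0). Sigma^2 cancels.
  numerator   = (1)*(0.63) + (0.63)*(-0.242) + (-0.242)*(-0.206) = 0.527392.
  denominator = (1)^2 + (0.63)^2 + (-0.242)^2 + (-0.206)^2 = 1.4979.
  rho(1) = 0.527392 / 1.4979 = 0.3521.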